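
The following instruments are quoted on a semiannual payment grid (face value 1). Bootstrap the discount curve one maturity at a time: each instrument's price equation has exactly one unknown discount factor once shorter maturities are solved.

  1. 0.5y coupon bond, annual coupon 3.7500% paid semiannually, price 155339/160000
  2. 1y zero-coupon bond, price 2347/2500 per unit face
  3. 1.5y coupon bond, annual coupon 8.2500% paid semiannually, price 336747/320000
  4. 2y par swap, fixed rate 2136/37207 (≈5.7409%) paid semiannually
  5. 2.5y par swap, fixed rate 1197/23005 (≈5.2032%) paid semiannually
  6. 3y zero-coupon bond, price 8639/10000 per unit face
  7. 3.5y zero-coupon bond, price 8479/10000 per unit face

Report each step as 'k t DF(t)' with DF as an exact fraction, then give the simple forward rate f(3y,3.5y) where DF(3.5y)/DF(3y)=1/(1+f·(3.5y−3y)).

step 1 [0.5y] bond c/2=3/160: DF=(155339/160000 − 3/160·(0))/(1+3/160) = 953/1000 ≈ 0.953000
step 2 [1y] zero: DF = P = 2347/2500 ≈ 0.938800
step 3 [1.5y] bond c/2=33/800: DF=(336747/320000 − 33/800·(0.953000+0.938800))/(1+33/800) = 9357/10000 ≈ 0.935700
step 4 [2y] swap r/2=1068/37207: DF=(1 − 1068/37207·(0.953000+0.938800+0.935700))/(1+1068/37207) = 2233/2500 ≈ 0.893200
step 5 [2.5y] swap r/2=1197/46010: DF=(1 − 1197/46010·(0.953000+0.938800+0.935700+0.893200))/(1+1197/46010) = 8803/10000 ≈ 0.880300
step 6 [3y] zero: DF = P = 8639/10000 ≈ 0.863900
step 7 [3.5y] zero: DF = P = 8479/10000 ≈ 0.847900

1 1/2 953/1000
2 1 2347/2500
3 3/2 9357/10000
4 2 2233/2500
5 5/2 8803/10000
6 3 8639/10000
7 7/2 8479/10000
f(3y,3.5y) = ((8639/10000)/(8479/10000) − 1)/(1/2) = 320/8479 ≈ 3.7740%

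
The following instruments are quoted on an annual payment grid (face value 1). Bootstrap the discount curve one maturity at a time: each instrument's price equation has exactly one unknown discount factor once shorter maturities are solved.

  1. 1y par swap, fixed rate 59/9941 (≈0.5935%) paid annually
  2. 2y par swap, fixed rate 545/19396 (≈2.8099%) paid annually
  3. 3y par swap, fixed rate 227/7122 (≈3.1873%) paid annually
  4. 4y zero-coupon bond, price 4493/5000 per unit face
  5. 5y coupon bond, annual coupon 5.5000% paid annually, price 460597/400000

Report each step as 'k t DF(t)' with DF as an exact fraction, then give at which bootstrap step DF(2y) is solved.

1 1 9941/10000
2 2 1891/2000
3 3 2273/2500
4 4 4493/5000
5 5 8961/10000
DF(2y) is solved at step 2

step 1 [1y] swap r/1=59/9941: DF=(1 − 59/9941·(0))/(1+59/9941) = 9941/10000 ≈ 0.994100
step 2 [2y] swap r/1=545/19396: DF=(1 − 545/19396·(0.994100))/(1+545/19396) = 1891/2000 ≈ 0.945500
step 3 [3y] swap r/1=227/7122: DF=(1 − 227/7122·(0.994100+0.945500))/(1+227/7122) = 2273/2500 ≈ 0.909200
step 4 [4y] zero: DF = P = 4493/5000 ≈ 0.898600
step 5 [5y] bond c/1=11/200: DF=(460597/400000 − 11/200·(0.994100+0.945500+0.909200+0.898600))/(1+11/200) = 8961/10000 ≈ 0.896100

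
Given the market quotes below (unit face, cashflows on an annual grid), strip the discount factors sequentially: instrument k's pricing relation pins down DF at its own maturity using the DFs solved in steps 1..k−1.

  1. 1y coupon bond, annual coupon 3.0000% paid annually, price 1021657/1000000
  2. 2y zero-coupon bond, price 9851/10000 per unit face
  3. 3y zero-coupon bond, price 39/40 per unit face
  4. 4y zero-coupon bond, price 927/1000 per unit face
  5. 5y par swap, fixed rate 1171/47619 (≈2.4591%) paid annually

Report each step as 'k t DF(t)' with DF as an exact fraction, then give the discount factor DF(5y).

1 1 9919/10000
2 2 9851/10000
3 3 39/40
4 4 927/1000
5 5 8829/10000
DF(5y) = 8829/10000 ≈ 0.882900

step 1 [1y] bond c/1=3/100: DF=(1021657/1000000 − 3/100·(0))/(1+3/100) = 9919/10000 ≈ 0.991900
step 2 [2y] zero: DF = P = 9851/10000 ≈ 0.985100
step 3 [3y] zero: DF = P = 39/40 ≈ 0.975000
step 4 [4y] zero: DF = P = 927/1000 ≈ 0.927000
step 5 [5y] swap r/1=1171/47619: DF=(1 − 1171/47619·(0.991900+0.985100+0.975000+0.927000))/(1+1171/47619) = 8829/10000 ≈ 0.882900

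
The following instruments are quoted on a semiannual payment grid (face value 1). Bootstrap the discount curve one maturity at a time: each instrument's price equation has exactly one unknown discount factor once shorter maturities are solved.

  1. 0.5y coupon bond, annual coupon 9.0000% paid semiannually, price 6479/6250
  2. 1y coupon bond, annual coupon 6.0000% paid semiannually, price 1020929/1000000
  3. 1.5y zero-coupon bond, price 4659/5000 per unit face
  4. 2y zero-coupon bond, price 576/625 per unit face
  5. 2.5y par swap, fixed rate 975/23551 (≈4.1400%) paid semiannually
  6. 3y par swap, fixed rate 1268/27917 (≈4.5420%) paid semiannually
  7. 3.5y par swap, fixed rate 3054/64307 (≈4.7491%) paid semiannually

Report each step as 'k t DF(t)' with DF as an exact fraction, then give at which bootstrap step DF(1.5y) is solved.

step 1 [0.5y] bond c/2=9/200: DF=(6479/6250 − 9/200·(0))/(1+9/200) = 124/125 ≈ 0.992000
step 2 [1y] bond c/2=3/100: DF=(1020929/1000000 − 3/100·(0.992000))/(1+3/100) = 9623/10000 ≈ 0.962300
step 3 [1.5y] zero: DF = P = 4659/5000 ≈ 0.931800
step 4 [2y] zero: DF = P = 576/625 ≈ 0.921600
step 5 [2.5y] swap r/2=975/47102: DF=(1 − 975/47102·(0.992000+0.962300+0.931800+0.921600))/(1+975/47102) = 361/400 ≈ 0.902500
step 6 [3y] swap r/2=634/27917: DF=(1 − 634/27917·(0.992000+0.962300+0.931800+0.921600+0.902500))/(1+634/27917) = 2183/2500 ≈ 0.873200
step 7 [3.5y] swap r/2=1527/64307: DF=(1 − 1527/64307·(0.992000+0.962300+0.931800+0.921600+0.902500+0.873200))/(1+1527/64307) = 8473/10000 ≈ 0.847300

1 1/2 124/125
2 1 9623/10000
3 3/2 4659/5000
4 2 576/625
5 5/2 361/400
6 3 2183/2500
7 7/2 8473/10000
DF(1.5y) is solved at step 3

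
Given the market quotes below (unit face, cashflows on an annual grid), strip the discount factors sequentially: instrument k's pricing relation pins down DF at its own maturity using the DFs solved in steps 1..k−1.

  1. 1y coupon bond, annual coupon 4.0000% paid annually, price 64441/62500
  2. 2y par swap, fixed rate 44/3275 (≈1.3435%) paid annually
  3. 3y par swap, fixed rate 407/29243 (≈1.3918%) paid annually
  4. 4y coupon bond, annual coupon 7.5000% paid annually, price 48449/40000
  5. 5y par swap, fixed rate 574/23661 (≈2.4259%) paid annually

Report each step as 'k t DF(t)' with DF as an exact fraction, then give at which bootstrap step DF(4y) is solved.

step 1 [1y] bond c/1=1/25: DF=(64441/62500 − 1/25·(0))/(1+1/25) = 4957/5000 ≈ 0.991400
step 2 [2y] swap r/1=44/3275: DF=(1 − 44/3275·(0.991400))/(1+44/3275) = 1217/1250 ≈ 0.973600
step 3 [3y] swap r/1=407/29243: DF=(1 − 407/29243·(0.991400+0.973600))/(1+407/29243) = 9593/10000 ≈ 0.959300
step 4 [4y] bond c/1=3/40: DF=(48449/40000 − 3/40·(0.991400+0.973600+0.959300))/(1+3/40) = 9227/10000 ≈ 0.922700
step 5 [5y] swap r/1=574/23661: DF=(1 − 574/23661·(0.991400+0.973600+0.959300+0.922700))/(1+574/23661) = 2213/2500 ≈ 0.885200

1 1 4957/5000
2 2 1217/1250
3 3 9593/10000
4 4 9227/10000
5 5 2213/2500
DF(4y) is solved at step 4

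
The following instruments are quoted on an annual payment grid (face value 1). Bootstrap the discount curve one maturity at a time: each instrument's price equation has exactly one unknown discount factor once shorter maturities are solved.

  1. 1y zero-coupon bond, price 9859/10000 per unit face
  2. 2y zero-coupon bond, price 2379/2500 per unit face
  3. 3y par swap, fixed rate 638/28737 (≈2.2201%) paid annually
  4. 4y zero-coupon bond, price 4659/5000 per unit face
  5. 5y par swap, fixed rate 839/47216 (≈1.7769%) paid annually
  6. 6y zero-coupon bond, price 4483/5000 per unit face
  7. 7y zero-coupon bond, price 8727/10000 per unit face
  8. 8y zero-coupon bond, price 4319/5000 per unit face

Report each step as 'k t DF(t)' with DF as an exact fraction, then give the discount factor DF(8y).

step 1 [1y] zero: DF = P = 9859/10000 ≈ 0.985900
step 2 [2y] zero: DF = P = 2379/2500 ≈ 0.951600
step 3 [3y] swap r/1=638/28737: DF=(1 − 638/28737·(0.985900+0.951600))/(1+638/28737) = 4681/5000 ≈ 0.936200
step 4 [4y] zero: DF = P = 4659/5000 ≈ 0.931800
step 5 [5y] swap r/1=839/47216: DF=(1 − 839/47216·(0.985900+0.951600+0.936200+0.931800))/(1+839/47216) = 9161/10000 ≈ 0.916100
step 6 [6y] zero: DF = P = 4483/5000 ≈ 0.896600
step 7 [7y] zero: DF = P = 8727/10000 ≈ 0.872700
step 8 [8y] zero: DF = P = 4319/5000 ≈ 0.863800

1 1 9859/10000
2 2 2379/2500
3 3 4681/5000
4 4 4659/5000
5 5 9161/10000
6 6 4483/5000
7 7 8727/10000
8 8 4319/5000
DF(8y) = 4319/5000 ≈ 0.863800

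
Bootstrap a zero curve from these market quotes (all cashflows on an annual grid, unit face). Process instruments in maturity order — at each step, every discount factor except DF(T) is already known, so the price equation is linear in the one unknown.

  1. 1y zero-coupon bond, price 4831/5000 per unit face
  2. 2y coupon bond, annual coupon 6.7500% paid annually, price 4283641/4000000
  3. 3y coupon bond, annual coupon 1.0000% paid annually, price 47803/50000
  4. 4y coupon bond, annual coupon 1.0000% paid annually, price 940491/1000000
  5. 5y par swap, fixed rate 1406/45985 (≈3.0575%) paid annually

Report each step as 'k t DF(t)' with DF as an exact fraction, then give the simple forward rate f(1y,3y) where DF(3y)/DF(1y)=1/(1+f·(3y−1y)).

1 1 4831/5000
2 2 9421/10000
3 3 9277/10000
4 4 9031/10000
5 5 4297/5000
f(1y,3y) = ((4831/5000)/(9277/10000) − 1)/(2) = 385/18554 ≈ 2.0750%

step 1 [1y] zero: DF = P = 4831/5000 ≈ 0.966200
step 2 [2y] bond c/1=27/400: DF=(4283641/4000000 − 27/400·(0.966200))/(1+27/400) = 9421/10000 ≈ 0.942100
step 3 [3y] bond c/1=1/100: DF=(47803/50000 − 1/100·(0.966200+0.942100))/(1+1/100) = 9277/10000 ≈ 0.927700
step 4 [4y] bond c/1=1/100: DF=(940491/1000000 − 1/100·(0.966200+0.942100+0.927700))/(1+1/100) = 9031/10000 ≈ 0.903100
step 5 [5y] swap r/1=1406/45985: DF=(1 − 1406/45985·(0.966200+0.942100+0.927700+0.903100))/(1+1406/45985) = 4297/5000 ≈ 0.859400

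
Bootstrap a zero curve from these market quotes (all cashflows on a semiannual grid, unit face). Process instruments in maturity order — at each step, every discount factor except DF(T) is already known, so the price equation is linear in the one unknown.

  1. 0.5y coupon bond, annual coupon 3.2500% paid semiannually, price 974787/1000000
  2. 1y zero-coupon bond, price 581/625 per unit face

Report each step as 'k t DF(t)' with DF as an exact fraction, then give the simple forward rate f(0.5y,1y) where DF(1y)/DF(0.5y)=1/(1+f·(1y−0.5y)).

1 1/2 1199/1250
2 1 581/625
f(0.5y,1y) = ((1199/1250)/(581/625) − 1)/(1/2) = 37/581 ≈ 6.3683%

step 1 [0.5y] bond c/2=13/800: DF=(974787/1000000 − 13/800·(0))/(1+13/800) = 1199/1250 ≈ 0.959200
step 2 [1y] zero: DF = P = 581/625 ≈ 0.929600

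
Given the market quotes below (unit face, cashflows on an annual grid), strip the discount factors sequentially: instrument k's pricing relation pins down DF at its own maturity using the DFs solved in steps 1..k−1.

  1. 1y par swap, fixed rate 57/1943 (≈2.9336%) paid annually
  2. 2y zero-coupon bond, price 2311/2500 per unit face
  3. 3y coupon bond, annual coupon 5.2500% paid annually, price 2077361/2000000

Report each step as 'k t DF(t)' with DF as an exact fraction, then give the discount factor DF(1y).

1 1 1943/2000
2 2 2311/2500
3 3 8923/10000
DF(1y) = 1943/2000 ≈ 0.971500

step 1 [1y] swap r/1=57/1943: DF=(1 − 57/1943·(0))/(1+57/1943) = 1943/2000 ≈ 0.971500
step 2 [2y] zero: DF = P = 2311/2500 ≈ 0.924400
step 3 [3y] bond c/1=21/400: DF=(2077361/2000000 − 21/400·(0.971500+0.924400))/(1+21/400) = 8923/10000 ≈ 0.892300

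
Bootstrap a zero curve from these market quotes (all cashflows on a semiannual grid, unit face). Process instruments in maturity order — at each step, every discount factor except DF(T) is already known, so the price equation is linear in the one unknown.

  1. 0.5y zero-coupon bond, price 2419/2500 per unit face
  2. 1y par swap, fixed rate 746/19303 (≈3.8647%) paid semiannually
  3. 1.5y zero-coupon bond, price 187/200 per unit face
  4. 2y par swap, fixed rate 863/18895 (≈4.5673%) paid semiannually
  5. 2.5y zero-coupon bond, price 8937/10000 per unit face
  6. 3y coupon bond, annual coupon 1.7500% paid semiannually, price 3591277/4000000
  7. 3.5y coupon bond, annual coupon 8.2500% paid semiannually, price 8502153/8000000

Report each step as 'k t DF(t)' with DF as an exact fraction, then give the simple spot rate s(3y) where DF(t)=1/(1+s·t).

1 1/2 2419/2500
2 1 9627/10000
3 3/2 187/200
4 2 9137/10000
5 5/2 8937/10000
6 3 1699/2000
7 7/2 8019/10000
s(3y) = (1/(1699/2000) − 1)/(3) = 301/5097 ≈ 5.9054%

step 1 [0.5y] zero: DF = P = 2419/2500 ≈ 0.967600
step 2 [1y] swap r/2=373/19303: DF=(1 − 373/19303·(0.967600))/(1+373/19303) = 9627/10000 ≈ 0.962700
step 3 [1.5y] zero: DF = P = 187/200 ≈ 0.935000
step 4 [2y] swap r/2=863/37790: DF=(1 − 863/37790·(0.967600+0.962700+0.935000))/(1+863/37790) = 9137/10000 ≈ 0.913700
step 5 [2.5y] zero: DF = P = 8937/10000 ≈ 0.893700
step 6 [3y] bond c/2=7/800: DF=(3591277/4000000 − 7/800·(0.967600+0.962700+0.935000+0.913700+0.893700))/(1+7/800) = 1699/2000 ≈ 0.849500
step 7 [3.5y] bond c/2=33/800: DF=(8502153/8000000 − 33/800·(0.967600+0.962700+0.935000+0.913700+0.893700+0.849500))/(1+33/800) = 8019/10000 ≈ 0.801900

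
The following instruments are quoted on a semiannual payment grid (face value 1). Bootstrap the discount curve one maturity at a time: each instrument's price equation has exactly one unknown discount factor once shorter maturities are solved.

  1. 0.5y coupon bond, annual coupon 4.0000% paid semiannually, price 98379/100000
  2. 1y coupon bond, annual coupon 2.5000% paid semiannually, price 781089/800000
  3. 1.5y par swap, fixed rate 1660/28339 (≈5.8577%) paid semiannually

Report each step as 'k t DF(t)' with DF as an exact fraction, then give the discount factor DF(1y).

1 1/2 1929/2000
2 1 2381/2500
3 3/2 917/1000
DF(1y) = 2381/2500 ≈ 0.952400

step 1 [0.5y] bond c/2=1/50: DF=(98379/100000 − 1/50·(0))/(1+1/50) = 1929/2000 ≈ 0.964500
step 2 [1y] bond c/2=1/80: DF=(781089/800000 − 1/80·(0.964500))/(1+1/80) = 2381/2500 ≈ 0.952400
step 3 [1.5y] swap r/2=830/28339: DF=(1 − 830/28339·(0.964500+0.952400))/(1+830/28339) = 917/1000 ≈ 0.917000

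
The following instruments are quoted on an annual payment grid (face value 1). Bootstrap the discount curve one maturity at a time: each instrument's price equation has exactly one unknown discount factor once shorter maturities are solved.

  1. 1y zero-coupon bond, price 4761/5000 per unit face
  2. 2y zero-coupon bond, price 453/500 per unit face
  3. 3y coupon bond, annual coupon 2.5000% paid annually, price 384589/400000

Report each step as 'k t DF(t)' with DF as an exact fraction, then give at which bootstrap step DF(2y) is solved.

1 1 4761/5000
2 2 453/500
3 3 8927/10000
DF(2y) is solved at step 2

step 1 [1y] zero: DF = P = 4761/5000 ≈ 0.952200
step 2 [2y] zero: DF = P = 453/500 ≈ 0.906000
step 3 [3y] bond c/1=1/40: DF=(384589/400000 − 1/40·(0.952200+0.906000))/(1+1/40) = 8927/10000 ≈ 0.892700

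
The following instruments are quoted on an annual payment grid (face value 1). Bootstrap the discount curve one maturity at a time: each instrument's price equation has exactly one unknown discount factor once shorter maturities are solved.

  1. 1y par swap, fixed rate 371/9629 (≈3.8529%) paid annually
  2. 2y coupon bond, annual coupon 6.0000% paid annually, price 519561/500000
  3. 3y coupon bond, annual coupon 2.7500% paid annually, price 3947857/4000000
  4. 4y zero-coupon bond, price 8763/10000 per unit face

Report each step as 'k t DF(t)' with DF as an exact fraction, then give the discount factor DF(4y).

1 1 9629/10000
2 2 4629/5000
3 3 91/100
4 4 8763/10000
DF(4y) = 8763/10000 ≈ 0.876300

step 1 [1y] swap r/1=371/9629: DF=(1 − 371/9629·(0))/(1+371/9629) = 9629/10000 ≈ 0.962900
step 2 [2y] bond c/1=3/50: DF=(519561/500000 − 3/50·(0.962900))/(1+3/50) = 4629/5000 ≈ 0.925800
step 3 [3y] bond c/1=11/400: DF=(3947857/4000000 − 11/400·(0.962900+0.925800))/(1+11/400) = 91/100 ≈ 0.910000
step 4 [4y] zero: DF = P = 8763/10000 ≈ 0.876300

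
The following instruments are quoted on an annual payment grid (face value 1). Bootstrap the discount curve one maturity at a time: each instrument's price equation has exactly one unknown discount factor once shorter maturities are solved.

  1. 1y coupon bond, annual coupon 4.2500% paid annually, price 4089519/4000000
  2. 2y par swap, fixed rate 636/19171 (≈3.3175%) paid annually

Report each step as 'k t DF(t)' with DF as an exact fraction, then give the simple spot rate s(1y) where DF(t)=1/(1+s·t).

step 1 [1y] bond c/1=17/400: DF=(4089519/4000000 − 17/400·(0))/(1+17/400) = 9807/10000 ≈ 0.980700
step 2 [2y] swap r/1=636/19171: DF=(1 − 636/19171·(0.980700))/(1+636/19171) = 2341/2500 ≈ 0.936400

1 1 9807/10000
2 2 2341/2500
s(1y) = (1/(9807/10000) − 1)/(1) = 193/9807 ≈ 1.9680%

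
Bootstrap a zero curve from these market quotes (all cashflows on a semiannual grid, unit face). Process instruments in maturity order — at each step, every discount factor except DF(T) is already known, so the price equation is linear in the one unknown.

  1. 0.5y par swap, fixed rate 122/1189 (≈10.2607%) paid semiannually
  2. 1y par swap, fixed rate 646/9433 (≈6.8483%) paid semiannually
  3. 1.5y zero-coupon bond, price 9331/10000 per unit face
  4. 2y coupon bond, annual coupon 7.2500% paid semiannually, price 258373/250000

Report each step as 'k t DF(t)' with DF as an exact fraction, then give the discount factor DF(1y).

step 1 [0.5y] swap r/2=61/1189: DF=(1 − 61/1189·(0))/(1+61/1189) = 1189/1250 ≈ 0.951200
step 2 [1y] swap r/2=323/9433: DF=(1 − 323/9433·(0.951200))/(1+323/9433) = 4677/5000 ≈ 0.935400
step 3 [1.5y] zero: DF = P = 9331/10000 ≈ 0.933100
step 4 [2y] bond c/2=29/800: DF=(258373/250000 − 29/800·(0.951200+0.935400+0.933100))/(1+29/800) = 8987/10000 ≈ 0.898700

1 1/2 1189/1250
2 1 4677/5000
3 3/2 9331/10000
4 2 8987/10000
DF(1y) = 4677/5000 ≈ 0.935400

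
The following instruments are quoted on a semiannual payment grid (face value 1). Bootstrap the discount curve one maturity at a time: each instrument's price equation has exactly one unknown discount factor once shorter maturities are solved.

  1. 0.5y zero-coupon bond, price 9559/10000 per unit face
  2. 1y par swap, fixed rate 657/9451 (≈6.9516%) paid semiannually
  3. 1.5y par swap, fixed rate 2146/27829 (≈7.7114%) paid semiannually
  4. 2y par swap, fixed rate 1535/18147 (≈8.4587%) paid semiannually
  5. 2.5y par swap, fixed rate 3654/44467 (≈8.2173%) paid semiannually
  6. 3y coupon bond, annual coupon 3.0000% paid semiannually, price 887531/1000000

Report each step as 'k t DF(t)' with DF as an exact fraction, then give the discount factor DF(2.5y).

step 1 [0.5y] zero: DF = P = 9559/10000 ≈ 0.955900
step 2 [1y] swap r/2=657/18902: DF=(1 − 657/18902·(0.955900))/(1+657/18902) = 9343/10000 ≈ 0.934300
step 3 [1.5y] swap r/2=1073/27829: DF=(1 − 1073/27829·(0.955900+0.934300))/(1+1073/27829) = 8927/10000 ≈ 0.892700
step 4 [2y] swap r/2=1535/36294: DF=(1 − 1535/36294·(0.955900+0.934300+0.892700))/(1+1535/36294) = 1693/2000 ≈ 0.846500
step 5 [2.5y] swap r/2=1827/44467: DF=(1 − 1827/44467·(0.955900+0.934300+0.892700+0.846500))/(1+1827/44467) = 8173/10000 ≈ 0.817300
step 6 [3y] bond c/2=3/200: DF=(887531/1000000 − 3/200·(0.955900+0.934300+0.892700+0.846500+0.817300))/(1+3/200) = 8087/10000 ≈ 0.808700

1 1/2 9559/10000
2 1 9343/10000
3 3/2 8927/10000
4 2 1693/2000
5 5/2 8173/10000
6 3 8087/10000
DF(2.5y) = 8173/10000 ≈ 0.817300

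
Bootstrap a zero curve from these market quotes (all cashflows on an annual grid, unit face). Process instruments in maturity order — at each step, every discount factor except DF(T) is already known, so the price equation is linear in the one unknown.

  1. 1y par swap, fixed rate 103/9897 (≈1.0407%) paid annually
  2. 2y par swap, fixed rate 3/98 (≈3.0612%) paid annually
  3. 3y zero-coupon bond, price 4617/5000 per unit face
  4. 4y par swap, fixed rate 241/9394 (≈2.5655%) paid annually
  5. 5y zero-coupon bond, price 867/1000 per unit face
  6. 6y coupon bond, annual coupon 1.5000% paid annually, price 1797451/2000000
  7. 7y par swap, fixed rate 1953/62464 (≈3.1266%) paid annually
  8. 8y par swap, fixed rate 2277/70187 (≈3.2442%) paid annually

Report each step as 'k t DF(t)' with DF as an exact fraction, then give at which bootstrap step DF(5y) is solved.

1 1 9897/10000
2 2 9409/10000
3 3 4617/5000
4 4 2259/2500
5 5 867/1000
6 6 8171/10000
7 7 8047/10000
8 8 7723/10000
DF(5y) is solved at step 5

step 1 [1y] swap r/1=103/9897: DF=(1 − 103/9897·(0))/(1+103/9897) = 9897/10000 ≈ 0.989700
step 2 [2y] swap r/1=3/98: DF=(1 − 3/98·(0.989700))/(1+3/98) = 9409/10000 ≈ 0.940900
step 3 [3y] zero: DF = P = 4617/5000 ≈ 0.923400
step 4 [4y] swap r/1=241/9394: DF=(1 − 241/9394·(0.989700+0.940900+0.923400))/(1+241/9394) = 2259/2500 ≈ 0.903600
step 5 [5y] zero: DF = P = 867/1000 ≈ 0.867000
step 6 [6y] bond c/1=3/200: DF=(1797451/2000000 − 3/200·(0.989700+0.940900+0.923400+0.903600+0.867000))/(1+3/200) = 8171/10000 ≈ 0.817100
step 7 [7y] swap r/1=1953/62464: DF=(1 − 1953/62464·(0.989700+0.940900+0.923400+0.903600+0.867000+0.817100))/(1+1953/62464) = 8047/10000 ≈ 0.804700
step 8 [8y] swap r/1=2277/70187: DF=(1 − 2277/70187·(0.989700+0.940900+0.923400+0.903600+0.867000+0.817100+0.804700))/(1+2277/70187) = 7723/10000 ≈ 0.772300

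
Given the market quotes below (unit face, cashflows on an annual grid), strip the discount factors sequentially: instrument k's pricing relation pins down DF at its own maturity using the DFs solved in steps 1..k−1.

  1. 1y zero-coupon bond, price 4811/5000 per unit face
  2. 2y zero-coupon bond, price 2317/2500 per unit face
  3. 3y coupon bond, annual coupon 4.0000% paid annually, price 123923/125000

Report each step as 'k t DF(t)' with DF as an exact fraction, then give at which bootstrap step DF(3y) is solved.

1 1 4811/5000
2 2 2317/2500
3 3 4403/5000
DF(3y) is solved at step 3

step 1 [1y] zero: DF = P = 4811/5000 ≈ 0.962200
step 2 [2y] zero: DF = P = 2317/2500 ≈ 0.926800
step 3 [3y] bond c/1=1/25: DF=(123923/125000 − 1/25·(0.962200+0.926800))/(1+1/25) = 4403/5000 ≈ 0.880600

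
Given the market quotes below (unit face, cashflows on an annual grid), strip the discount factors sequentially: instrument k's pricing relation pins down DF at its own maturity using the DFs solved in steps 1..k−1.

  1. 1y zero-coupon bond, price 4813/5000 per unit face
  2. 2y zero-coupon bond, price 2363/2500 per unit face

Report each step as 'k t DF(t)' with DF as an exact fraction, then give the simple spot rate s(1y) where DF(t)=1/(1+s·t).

step 1 [1y] zero: DF = P = 4813/5000 ≈ 0.962600
step 2 [2y] zero: DF = P = 2363/2500 ≈ 0.945200

1 1 4813/5000
2 2 2363/2500
s(1y) = (1/(4813/5000) − 1)/(1) = 187/4813 ≈ 3.8853%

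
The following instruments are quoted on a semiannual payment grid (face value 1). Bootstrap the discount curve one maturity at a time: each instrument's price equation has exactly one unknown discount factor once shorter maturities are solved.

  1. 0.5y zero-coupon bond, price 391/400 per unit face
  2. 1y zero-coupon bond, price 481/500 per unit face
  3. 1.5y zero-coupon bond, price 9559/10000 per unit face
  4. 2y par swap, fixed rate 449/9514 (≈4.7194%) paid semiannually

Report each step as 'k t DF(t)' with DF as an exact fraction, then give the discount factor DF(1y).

step 1 [0.5y] zero: DF = P = 391/400 ≈ 0.977500
step 2 [1y] zero: DF = P = 481/500 ≈ 0.962000
step 3 [1.5y] zero: DF = P = 9559/10000 ≈ 0.955900
step 4 [2y] swap r/2=449/19028: DF=(1 − 449/19028·(0.977500+0.962000+0.955900))/(1+449/19028) = 4551/5000 ≈ 0.910200

1 1/2 391/400
2 1 481/500
3 3/2 9559/10000
4 2 4551/5000
DF(1y) = 481/500 ≈ 0.962000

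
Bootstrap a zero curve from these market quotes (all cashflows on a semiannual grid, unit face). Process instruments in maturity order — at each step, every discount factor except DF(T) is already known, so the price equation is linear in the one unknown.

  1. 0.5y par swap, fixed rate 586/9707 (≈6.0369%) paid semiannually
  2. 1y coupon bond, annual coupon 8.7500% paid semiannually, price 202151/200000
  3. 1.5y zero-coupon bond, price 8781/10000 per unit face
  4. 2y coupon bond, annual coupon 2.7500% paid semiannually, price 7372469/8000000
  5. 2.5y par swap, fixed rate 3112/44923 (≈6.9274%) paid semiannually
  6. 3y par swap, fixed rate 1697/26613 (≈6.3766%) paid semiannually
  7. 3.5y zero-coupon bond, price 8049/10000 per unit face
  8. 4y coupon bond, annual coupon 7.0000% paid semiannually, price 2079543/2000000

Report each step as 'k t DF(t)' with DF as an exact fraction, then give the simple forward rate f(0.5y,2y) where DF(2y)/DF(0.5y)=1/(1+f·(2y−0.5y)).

step 1 [0.5y] swap r/2=293/9707: DF=(1 − 293/9707·(0))/(1+293/9707) = 9707/10000 ≈ 0.970700
step 2 [1y] bond c/2=7/160: DF=(202151/200000 − 7/160·(0.970700))/(1+7/160) = 9277/10000 ≈ 0.927700
step 3 [1.5y] zero: DF = P = 8781/10000 ≈ 0.878100
step 4 [2y] bond c/2=11/800: DF=(7372469/8000000 − 11/800·(0.970700+0.927700+0.878100))/(1+11/800) = 4357/5000 ≈ 0.871400
step 5 [2.5y] swap r/2=1556/44923: DF=(1 − 1556/44923·(0.970700+0.927700+0.878100+0.871400))/(1+1556/44923) = 2111/2500 ≈ 0.844400
step 6 [3y] swap r/2=1697/53226: DF=(1 − 1697/53226·(0.970700+0.927700+0.878100+0.871400+0.844400))/(1+1697/53226) = 8303/10000 ≈ 0.830300
step 7 [3.5y] zero: DF = P = 8049/10000 ≈ 0.804900
step 8 [4y] bond c/2=7/200: DF=(2079543/2000000 − 7/200·(0.970700+0.927700+0.878100+0.871400+0.844400+0.830300+0.804900))/(1+7/200) = 3987/5000 ≈ 0.797400

1 1/2 9707/10000
2 1 9277/10000
3 3/2 8781/10000
4 2 4357/5000
5 5/2 2111/2500
6 3 8303/10000
7 7/2 8049/10000
8 4 3987/5000
f(0.5y,2y) = ((9707/10000)/(4357/5000) − 1)/(3/2) = 331/4357 ≈ 7.5970%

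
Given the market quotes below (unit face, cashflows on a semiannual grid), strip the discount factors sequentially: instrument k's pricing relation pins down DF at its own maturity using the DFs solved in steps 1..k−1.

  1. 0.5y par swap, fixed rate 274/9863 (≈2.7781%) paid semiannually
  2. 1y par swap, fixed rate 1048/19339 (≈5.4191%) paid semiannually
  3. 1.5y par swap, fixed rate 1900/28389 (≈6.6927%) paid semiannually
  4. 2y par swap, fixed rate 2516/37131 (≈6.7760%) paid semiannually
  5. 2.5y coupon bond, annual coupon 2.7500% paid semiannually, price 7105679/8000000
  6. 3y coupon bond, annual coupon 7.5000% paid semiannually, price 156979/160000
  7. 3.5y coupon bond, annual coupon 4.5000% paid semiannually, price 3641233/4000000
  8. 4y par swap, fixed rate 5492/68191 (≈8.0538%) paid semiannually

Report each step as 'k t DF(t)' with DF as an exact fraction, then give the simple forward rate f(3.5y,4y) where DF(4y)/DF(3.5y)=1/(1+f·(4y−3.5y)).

1 1/2 9863/10000
2 1 2369/2500
3 3/2 181/200
4 2 4371/5000
5 5/2 4129/5000
6 3 977/1250
7 7/2 1933/2500
8 4 3627/5000
f(3.5y,4y) = ((1933/2500)/(3627/5000) − 1)/(1/2) = 478/3627 ≈ 13.1789%

step 1 [0.5y] swap r/2=137/9863: DF=(1 − 137/9863·(0))/(1+137/9863) = 9863/10000 ≈ 0.986300
step 2 [1y] swap r/2=524/19339: DF=(1 − 524/19339·(0.986300))/(1+524/19339) = 2369/2500 ≈ 0.947600
step 3 [1.5y] swap r/2=950/28389: DF=(1 − 950/28389·(0.986300+0.947600))/(1+950/28389) = 181/200 ≈ 0.905000
step 4 [2y] swap r/2=1258/37131: DF=(1 − 1258/37131·(0.986300+0.947600+0.905000))/(1+1258/37131) = 4371/5000 ≈ 0.874200
step 5 [2.5y] bond c/2=11/800: DF=(7105679/8000000 − 11/800·(0.986300+0.947600+0.905000+0.874200))/(1+11/800) = 4129/5000 ≈ 0.825800
step 6 [3y] bond c/2=3/80: DF=(156979/160000 − 3/80·(0.986300+0.947600+0.905000+0.874200+0.825800))/(1+3/80) = 977/1250 ≈ 0.781600
step 7 [3.5y] bond c/2=9/400: DF=(3641233/4000000 − 9/400·(0.986300+0.947600+0.905000+0.874200+0.825800+0.781600))/(1+9/400) = 1933/2500 ≈ 0.773200
step 8 [4y] swap r/2=2746/68191: DF=(1 − 2746/68191·(0.986300+0.947600+0.905000+0.874200+0.825800+0.781600+0.773200))/(1+2746/68191) = 3627/5000 ≈ 0.725400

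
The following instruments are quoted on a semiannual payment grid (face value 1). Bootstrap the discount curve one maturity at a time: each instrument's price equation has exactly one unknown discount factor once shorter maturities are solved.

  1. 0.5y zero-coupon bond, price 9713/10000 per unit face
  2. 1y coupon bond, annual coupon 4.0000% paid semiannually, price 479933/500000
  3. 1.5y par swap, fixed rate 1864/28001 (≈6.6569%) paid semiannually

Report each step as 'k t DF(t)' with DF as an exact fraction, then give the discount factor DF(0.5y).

1 1/2 9713/10000
2 1 461/500
3 3/2 2267/2500
DF(0.5y) = 9713/10000 ≈ 0.971300

step 1 [0.5y] zero: DF = P = 9713/10000 ≈ 0.971300
step 2 [1y] bond c/2=1/50: DF=(479933/500000 − 1/50·(0.971300))/(1+1/50) = 461/500 ≈ 0.922000
step 3 [1.5y] swap r/2=932/28001: DF=(1 − 932/28001·(0.971300+0.922000))/(1+932/28001) = 2267/2500 ≈ 0.906800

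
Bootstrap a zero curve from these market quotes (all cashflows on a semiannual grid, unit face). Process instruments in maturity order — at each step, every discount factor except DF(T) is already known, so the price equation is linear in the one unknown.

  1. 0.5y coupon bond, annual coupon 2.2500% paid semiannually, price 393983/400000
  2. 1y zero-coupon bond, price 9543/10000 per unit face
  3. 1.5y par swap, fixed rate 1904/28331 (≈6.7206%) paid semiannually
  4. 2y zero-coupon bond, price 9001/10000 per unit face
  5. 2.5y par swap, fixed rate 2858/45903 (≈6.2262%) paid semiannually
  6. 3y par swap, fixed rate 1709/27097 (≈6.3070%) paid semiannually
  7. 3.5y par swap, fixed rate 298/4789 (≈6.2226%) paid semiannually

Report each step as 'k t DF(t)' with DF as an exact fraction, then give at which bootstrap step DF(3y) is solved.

step 1 [0.5y] bond c/2=9/800: DF=(393983/400000 − 9/800·(0))/(1+9/800) = 487/500 ≈ 0.974000
step 2 [1y] zero: DF = P = 9543/10000 ≈ 0.954300
step 3 [1.5y] swap r/2=952/28331: DF=(1 − 952/28331·(0.974000+0.954300))/(1+952/28331) = 1131/1250 ≈ 0.904800
step 4 [2y] zero: DF = P = 9001/10000 ≈ 0.900100
step 5 [2.5y] swap r/2=1429/45903: DF=(1 − 1429/45903·(0.974000+0.954300+0.904800+0.900100))/(1+1429/45903) = 8571/10000 ≈ 0.857100
step 6 [3y] swap r/2=1709/54194: DF=(1 − 1709/54194·(0.974000+0.954300+0.904800+0.900100+0.857100))/(1+1709/54194) = 8291/10000 ≈ 0.829100
step 7 [3.5y] swap r/2=149/4789: DF=(1 − 149/4789·(0.974000+0.954300+0.904800+0.900100+0.857100+0.829100))/(1+149/4789) = 8063/10000 ≈ 0.806300

1 1/2 487/500
2 1 9543/10000
3 3/2 1131/1250
4 2 9001/10000
5 5/2 8571/10000
6 3 8291/10000
7 7/2 8063/10000
DF(3y) is solved at step 6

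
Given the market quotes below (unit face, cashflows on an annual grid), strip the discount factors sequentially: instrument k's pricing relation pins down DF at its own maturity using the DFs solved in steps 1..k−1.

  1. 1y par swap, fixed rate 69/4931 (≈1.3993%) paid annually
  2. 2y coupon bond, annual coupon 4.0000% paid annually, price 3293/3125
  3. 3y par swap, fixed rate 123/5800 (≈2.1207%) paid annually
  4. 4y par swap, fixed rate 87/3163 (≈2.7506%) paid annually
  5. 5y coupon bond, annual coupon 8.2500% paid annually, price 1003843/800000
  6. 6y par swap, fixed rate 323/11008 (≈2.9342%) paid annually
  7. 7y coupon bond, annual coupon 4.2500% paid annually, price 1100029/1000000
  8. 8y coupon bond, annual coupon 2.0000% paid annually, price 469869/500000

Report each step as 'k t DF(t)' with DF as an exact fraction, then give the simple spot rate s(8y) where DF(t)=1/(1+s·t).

step 1 [1y] swap r/1=69/4931: DF=(1 − 69/4931·(0))/(1+69/4931) = 4931/5000 ≈ 0.986200
step 2 [2y] bond c/1=1/25: DF=(3293/3125 − 1/25·(0.986200))/(1+1/25) = 9753/10000 ≈ 0.975300
step 3 [3y] swap r/1=123/5800: DF=(1 − 123/5800·(0.986200+0.975300))/(1+123/5800) = 1877/2000 ≈ 0.938500
step 4 [4y] swap r/1=87/3163: DF=(1 − 87/3163·(0.986200+0.975300+0.938500))/(1+87/3163) = 2239/2500 ≈ 0.895600
step 5 [5y] bond c/1=33/400: DF=(1003843/800000 − 33/400·(0.986200+0.975300+0.938500+0.895600))/(1+33/400) = 8699/10000 ≈ 0.869900
step 6 [6y] swap r/1=323/11008: DF=(1 − 323/11008·(0.986200+0.975300+0.938500+0.895600+0.869900))/(1+323/11008) = 1677/2000 ≈ 0.838500
step 7 [7y] bond c/1=17/400: DF=(1100029/1000000 − 17/400·(0.986200+0.975300+0.938500+0.895600+0.869900+0.838500))/(1+17/400) = 2077/2500 ≈ 0.830800
step 8 [8y] bond c/1=1/50: DF=(469869/500000 − 1/50·(0.986200+0.975300+0.938500+0.895600+0.869900+0.838500+0.830800))/(1+1/50) = 7971/10000 ≈ 0.797100

1 1 4931/5000
2 2 9753/10000
3 3 1877/2000
4 4 2239/2500
5 5 8699/10000
6 6 1677/2000
7 7 2077/2500
8 8 7971/10000
s(8y) = (1/(7971/10000) − 1)/(8) = 2029/63768 ≈ 3.1818%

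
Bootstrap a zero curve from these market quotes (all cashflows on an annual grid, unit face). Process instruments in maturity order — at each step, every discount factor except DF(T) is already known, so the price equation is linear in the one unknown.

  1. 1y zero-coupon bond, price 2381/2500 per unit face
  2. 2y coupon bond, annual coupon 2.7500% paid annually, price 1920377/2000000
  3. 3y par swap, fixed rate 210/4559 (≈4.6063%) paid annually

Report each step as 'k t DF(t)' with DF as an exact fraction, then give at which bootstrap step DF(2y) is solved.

step 1 [1y] zero: DF = P = 2381/2500 ≈ 0.952400
step 2 [2y] bond c/1=11/400: DF=(1920377/2000000 − 11/400·(0.952400))/(1+11/400) = 909/1000 ≈ 0.909000
step 3 [3y] swap r/1=210/4559: DF=(1 − 210/4559·(0.952400+0.909000))/(1+210/4559) = 437/500 ≈ 0.874000

1 1 2381/2500
2 2 909/1000
3 3 437/500
DF(2y) is solved at step 2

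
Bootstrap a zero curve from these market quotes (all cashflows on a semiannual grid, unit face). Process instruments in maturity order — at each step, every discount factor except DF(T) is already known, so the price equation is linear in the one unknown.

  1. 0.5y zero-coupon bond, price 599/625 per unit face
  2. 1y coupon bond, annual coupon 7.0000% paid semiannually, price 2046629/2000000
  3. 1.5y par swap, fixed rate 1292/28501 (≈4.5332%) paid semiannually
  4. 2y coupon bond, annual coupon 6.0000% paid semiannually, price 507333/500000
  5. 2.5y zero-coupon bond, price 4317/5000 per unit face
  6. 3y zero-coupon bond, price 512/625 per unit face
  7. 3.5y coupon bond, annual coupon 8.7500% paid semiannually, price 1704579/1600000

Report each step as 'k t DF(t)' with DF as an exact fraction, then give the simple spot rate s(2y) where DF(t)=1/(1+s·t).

1 1/2 599/625
2 1 9563/10000
3 3/2 4677/5000
4 2 9021/10000
5 5/2 4317/5000
6 3 512/625
7 7/2 7929/10000
s(2y) = (1/(9021/10000) − 1)/(2) = 979/18042 ≈ 5.4262%

step 1 [0.5y] zero: DF = P = 599/625 ≈ 0.958400
step 2 [1y] bond c/2=7/200: DF=(2046629/2000000 − 7/200·(0.958400))/(1+7/200) = 9563/10000 ≈ 0.956300
step 3 [1.5y] swap r/2=646/28501: DF=(1 − 646/28501·(0.958400+0.956300))/(1+646/28501) = 4677/5000 ≈ 0.935400
step 4 [2y] bond c/2=3/100: DF=(507333/500000 − 3/100·(0.958400+0.956300+0.935400))/(1+3/100) = 9021/10000 ≈ 0.902100
step 5 [2.5y] zero: DF = P = 4317/5000 ≈ 0.863400
step 6 [3y] zero: DF = P = 512/625 ≈ 0.819200
step 7 [3.5y] bond c/2=7/160: DF=(1704579/1600000 − 7/160·(0.958400+0.956300+0.935400+0.902100+0.863400+0.819200))/(1+7/160) = 7929/10000 ≈ 0.792900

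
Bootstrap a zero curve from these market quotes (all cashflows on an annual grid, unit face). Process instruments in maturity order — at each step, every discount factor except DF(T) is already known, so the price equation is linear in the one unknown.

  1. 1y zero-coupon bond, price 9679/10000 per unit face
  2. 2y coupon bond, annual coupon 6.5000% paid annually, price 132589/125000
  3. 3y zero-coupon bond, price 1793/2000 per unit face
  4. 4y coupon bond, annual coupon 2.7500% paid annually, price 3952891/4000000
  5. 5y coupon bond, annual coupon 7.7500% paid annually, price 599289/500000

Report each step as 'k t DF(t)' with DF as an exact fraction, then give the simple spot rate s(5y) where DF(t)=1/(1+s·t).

step 1 [1y] zero: DF = P = 9679/10000 ≈ 0.967900
step 2 [2y] bond c/1=13/200: DF=(132589/125000 − 13/200·(0.967900))/(1+13/200) = 9369/10000 ≈ 0.936900
step 3 [3y] zero: DF = P = 1793/2000 ≈ 0.896500
step 4 [4y] bond c/1=11/400: DF=(3952891/4000000 − 11/400·(0.967900+0.936900+0.896500))/(1+11/400) = 2217/2500 ≈ 0.886800
step 5 [5y] bond c/1=31/400: DF=(599289/500000 − 31/400·(0.967900+0.936900+0.896500+0.886800))/(1+31/400) = 8471/10000 ≈ 0.847100

1 1 9679/10000
2 2 9369/10000
3 3 1793/2000
4 4 2217/2500
5 5 8471/10000
s(5y) = (1/(8471/10000) − 1)/(5) = 1529/42355 ≈ 3.6100%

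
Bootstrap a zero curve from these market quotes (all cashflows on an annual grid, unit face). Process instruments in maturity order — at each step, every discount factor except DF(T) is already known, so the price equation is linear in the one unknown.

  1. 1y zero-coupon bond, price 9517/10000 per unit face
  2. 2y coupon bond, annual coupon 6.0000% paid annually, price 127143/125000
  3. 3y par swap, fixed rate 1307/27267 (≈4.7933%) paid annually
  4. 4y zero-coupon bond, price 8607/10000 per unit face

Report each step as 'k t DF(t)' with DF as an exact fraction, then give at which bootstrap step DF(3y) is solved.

1 1 9517/10000
2 2 9057/10000
3 3 8693/10000
4 4 8607/10000
DF(3y) is solved at step 3

step 1 [1y] zero: DF = P = 9517/10000 ≈ 0.951700
step 2 [2y] bond c/1=3/50: DF=(127143/125000 − 3/50·(0.951700))/(1+3/50) = 9057/10000 ≈ 0.905700
step 3 [3y] swap r/1=1307/27267: DF=(1 − 1307/27267·(0.951700+0.905700))/(1+1307/27267) = 8693/10000 ≈ 0.869300
step 4 [4y] zero: DF = P = 8607/10000 ≈ 0.860700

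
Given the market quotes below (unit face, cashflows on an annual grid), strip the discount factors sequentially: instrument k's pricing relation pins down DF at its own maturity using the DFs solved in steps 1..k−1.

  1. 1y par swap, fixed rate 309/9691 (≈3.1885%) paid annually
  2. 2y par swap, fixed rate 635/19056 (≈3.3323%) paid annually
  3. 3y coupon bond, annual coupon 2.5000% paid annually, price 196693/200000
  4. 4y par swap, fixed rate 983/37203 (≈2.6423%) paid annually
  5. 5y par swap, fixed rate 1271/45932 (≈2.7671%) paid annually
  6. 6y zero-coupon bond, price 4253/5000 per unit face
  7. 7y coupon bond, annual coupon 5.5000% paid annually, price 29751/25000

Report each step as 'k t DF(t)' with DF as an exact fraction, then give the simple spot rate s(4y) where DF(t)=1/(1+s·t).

1 1 9691/10000
2 2 1873/2000
3 3 913/1000
4 4 9017/10000
5 5 8729/10000
6 6 4253/5000
7 7 4221/5000
s(4y) = (1/(9017/10000) − 1)/(4) = 983/36068 ≈ 2.7254%

step 1 [1y] swap r/1=309/9691: DF=(1 − 309/9691·(0))/(1+309/9691) = 9691/10000 ≈ 0.969100
step 2 [2y] swap r/1=635/19056: DF=(1 − 635/19056·(0.969100))/(1+635/19056) = 1873/2000 ≈ 0.936500
step 3 [3y] bond c/1=1/40: DF=(196693/200000 − 1/40·(0.969100+0.936500))/(1+1/40) = 913/1000 ≈ 0.913000
step 4 [4y] swap r/1=983/37203: DF=(1 − 983/37203·(0.969100+0.936500+0.913000))/(1+983/37203) = 9017/10000 ≈ 0.901700
step 5 [5y] swap r/1=1271/45932: DF=(1 − 1271/45932·(0.969100+0.936500+0.913000+0.901700))/(1+1271/45932) = 8729/10000 ≈ 0.872900
step 6 [6y] zero: DF = P = 4253/5000 ≈ 0.850600
step 7 [7y] bond c/1=11/200: DF=(29751/25000 − 11/200·(0.969100+0.936500+0.913000+0.901700+0.872900+0.850600))/(1+11/200) = 4221/5000 ≈ 0.844200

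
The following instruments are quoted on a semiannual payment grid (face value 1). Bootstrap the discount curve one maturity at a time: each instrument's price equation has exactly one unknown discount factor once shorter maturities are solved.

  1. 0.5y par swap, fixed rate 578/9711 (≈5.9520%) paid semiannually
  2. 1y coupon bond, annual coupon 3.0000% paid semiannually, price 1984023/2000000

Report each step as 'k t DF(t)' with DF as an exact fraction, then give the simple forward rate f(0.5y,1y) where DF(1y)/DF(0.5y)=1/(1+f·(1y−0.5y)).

step 1 [0.5y] swap r/2=289/9711: DF=(1 − 289/9711·(0))/(1+289/9711) = 9711/10000 ≈ 0.971100
step 2 [1y] bond c/2=3/200: DF=(1984023/2000000 − 3/200·(0.971100))/(1+3/200) = 963/1000 ≈ 0.963000

1 1/2 9711/10000
2 1 963/1000
f(0.5y,1y) = ((9711/10000)/(963/1000) − 1)/(1/2) = 9/535 ≈ 1.6822%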